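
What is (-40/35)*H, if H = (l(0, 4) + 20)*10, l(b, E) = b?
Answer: -1600/7 ≈ -228.57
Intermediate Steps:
H = 200 (H = (0 + 20)*10 = 20*10 = 200)
(-40/35)*H = -40/35*200 = -40*1/35*200 = -8/7*200 = -1600/7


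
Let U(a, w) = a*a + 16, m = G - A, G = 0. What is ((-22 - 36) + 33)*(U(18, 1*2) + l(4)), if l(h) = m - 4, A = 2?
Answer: -8350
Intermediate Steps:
m = -2 (m = 0 - 1*2 = 0 - 2 = -2)
U(a, w) = 16 + a**2 (U(a, w) = a**2 + 16 = 16 + a**2)
l(h) = -6 (l(h) = -2 - 4 = -6)
((-22 - 36) + 33)*(U(18, 1*2) + l(4)) = ((-22 - 36) + 33)*((16 + 18**2) - 6) = (-58 + 33)*((16 + 324) - 6) = -25*(340 - 6) = -25*334 = -8350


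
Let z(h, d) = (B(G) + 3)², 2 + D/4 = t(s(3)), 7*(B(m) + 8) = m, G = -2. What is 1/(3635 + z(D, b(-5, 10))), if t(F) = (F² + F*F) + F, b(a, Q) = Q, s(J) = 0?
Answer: 49/179484 ≈ 0.00027300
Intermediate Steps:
B(m) = -8 + m/7
t(F) = F + 2*F² (t(F) = (F² + F²) + F = 2*F² + F = F + 2*F²)
D = -8 (D = -8 + 4*(0*(1 + 2*0)) = -8 + 4*(0*(1 + 0)) = -8 + 4*(0*1) = -8 + 4*0 = -8 + 0 = -8)
z(h, d) = 1369/49 (z(h, d) = ((-8 + (⅐)*(-2)) + 3)² = ((-8 - 2/7) + 3)² = (-58/7 + 3)² = (-37/7)² = 1369/49)
1/(3635 + z(D, b(-5, 10))) = 1/(3635 + 1369/49) = 1/(179484/49) = 49/179484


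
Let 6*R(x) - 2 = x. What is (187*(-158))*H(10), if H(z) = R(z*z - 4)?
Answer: -1447754/3 ≈ -4.8258e+5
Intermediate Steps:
R(x) = ⅓ + x/6
H(z) = -⅓ + z²/6 (H(z) = ⅓ + (z*z - 4)/6 = ⅓ + (z² - 4)/6 = ⅓ + (-4 + z²)/6 = ⅓ + (-⅔ + z²/6) = -⅓ + z²/6)
(187*(-158))*H(10) = (187*(-158))*(-⅓ + (⅙)*10²) = -29546*(-⅓ + (⅙)*100) = -29546*(-⅓ + 50/3) = -29546*49/3 = -1447754/3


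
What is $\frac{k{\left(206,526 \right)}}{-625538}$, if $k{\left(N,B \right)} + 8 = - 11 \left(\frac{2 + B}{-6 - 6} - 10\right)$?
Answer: $- \frac{293}{312769} \approx -0.00093679$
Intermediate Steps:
$k{\left(N,B \right)} = \frac{623}{6} + \frac{11 B}{12}$ ($k{\left(N,B \right)} = -8 - 11 \left(\frac{2 + B}{-6 - 6} - 10\right) = -8 - 11 \left(\frac{2 + B}{-12} - 10\right) = -8 - 11 \left(\left(2 + B\right) \left(- \frac{1}{12}\right) - 10\right) = -8 - 11 \left(\left(- \frac{1}{6} - \frac{B}{12}\right) - 10\right) = -8 - 11 \left(- \frac{61}{6} - \frac{B}{12}\right) = -8 + \left(\frac{671}{6} + \frac{11 B}{12}\right) = \frac{623}{6} + \frac{11 B}{12}$)
$\frac{k{\left(206,526 \right)}}{-625538} = \frac{\frac{623}{6} + \frac{11}{12} \cdot 526}{-625538} = \left(\frac{623}{6} + \frac{2893}{6}\right) \left(- \frac{1}{625538}\right) = 586 \left(- \frac{1}{625538}\right) = - \frac{293}{312769}$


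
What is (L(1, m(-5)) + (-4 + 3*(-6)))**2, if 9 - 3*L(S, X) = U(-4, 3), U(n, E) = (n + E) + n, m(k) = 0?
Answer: 2704/9 ≈ 300.44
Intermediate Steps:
U(n, E) = E + 2*n (U(n, E) = (E + n) + n = E + 2*n)
L(S, X) = 14/3 (L(S, X) = 3 - (3 + 2*(-4))/3 = 3 - (3 - 8)/3 = 3 - 1/3*(-5) = 3 + 5/3 = 14/3)
(L(1, m(-5)) + (-4 + 3*(-6)))**2 = (14/3 + (-4 + 3*(-6)))**2 = (14/3 + (-4 - 18))**2 = (14/3 - 22)**2 = (-52/3)**2 = 2704/9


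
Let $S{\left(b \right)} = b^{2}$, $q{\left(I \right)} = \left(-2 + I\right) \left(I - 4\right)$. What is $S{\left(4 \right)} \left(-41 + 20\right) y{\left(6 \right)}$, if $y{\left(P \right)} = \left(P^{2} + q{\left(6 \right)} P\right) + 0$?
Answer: $-28224$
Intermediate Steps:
$q{\left(I \right)} = \left(-4 + I\right) \left(-2 + I\right)$ ($q{\left(I \right)} = \left(-2 + I\right) \left(-4 + I\right) = \left(-4 + I\right) \left(-2 + I\right)$)
$y{\left(P \right)} = P^{2} + 8 P$ ($y{\left(P \right)} = \left(P^{2} + \left(8 + 6^{2} - 36\right) P\right) + 0 = \left(P^{2} + \left(8 + 36 - 36\right) P\right) + 0 = \left(P^{2} + 8 P\right) + 0 = P^{2} + 8 P$)
$S{\left(4 \right)} \left(-41 + 20\right) y{\left(6 \right)} = 4^{2} \left(-41 + 20\right) 6 \left(8 + 6\right) = 16 \left(-21\right) 6 \cdot 14 = \left(-336\right) 84 = -28224$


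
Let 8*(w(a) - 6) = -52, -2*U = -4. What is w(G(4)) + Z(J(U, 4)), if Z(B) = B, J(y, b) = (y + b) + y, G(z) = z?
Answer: 15/2 ≈ 7.5000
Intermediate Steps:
U = 2 (U = -½*(-4) = 2)
J(y, b) = b + 2*y (J(y, b) = (b + y) + y = b + 2*y)
w(a) = -½ (w(a) = 6 + (⅛)*(-52) = 6 - 13/2 = -½)
w(G(4)) + Z(J(U, 4)) = -½ + (4 + 2*2) = -½ + (4 + 4) = -½ + 8 = 15/2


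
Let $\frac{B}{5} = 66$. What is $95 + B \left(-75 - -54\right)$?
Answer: $-6835$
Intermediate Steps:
$B = 330$ ($B = 5 \cdot 66 = 330$)
$95 + B \left(-75 - -54\right) = 95 + 330 \left(-75 - -54\right) = 95 + 330 \left(-75 + 54\right) = 95 + 330 \left(-21\right) = 95 - 6930 = -6835$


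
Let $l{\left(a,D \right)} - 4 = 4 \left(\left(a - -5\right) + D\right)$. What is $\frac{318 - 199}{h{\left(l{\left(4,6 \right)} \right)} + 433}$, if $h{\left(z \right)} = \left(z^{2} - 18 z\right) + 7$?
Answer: $\frac{119}{3384} \approx 0.035165$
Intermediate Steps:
$l{\left(a,D \right)} = 24 + 4 D + 4 a$ ($l{\left(a,D \right)} = 4 + 4 \left(\left(a - -5\right) + D\right) = 4 + 4 \left(\left(a + 5\right) + D\right) = 4 + 4 \left(\left(5 + a\right) + D\right) = 4 + 4 \left(5 + D + a\right) = 4 + \left(20 + 4 D + 4 a\right) = 24 + 4 D + 4 a$)
$h{\left(z \right)} = 7 + z^{2} - 18 z$
$\frac{318 - 199}{h{\left(l{\left(4,6 \right)} \right)} + 433} = \frac{318 - 199}{\left(7 + \left(24 + 4 \cdot 6 + 4 \cdot 4\right)^{2} - 18 \left(24 + 4 \cdot 6 + 4 \cdot 4\right)\right) + 433} = \frac{119}{\left(7 + \left(24 + 24 + 16\right)^{2} - 18 \left(24 + 24 + 16\right)\right) + 433} = \frac{119}{\left(7 + 64^{2} - 1152\right) + 433} = \frac{119}{\left(7 + 4096 - 1152\right) + 433} = \frac{119}{2951 + 433} = \frac{119}{3384}$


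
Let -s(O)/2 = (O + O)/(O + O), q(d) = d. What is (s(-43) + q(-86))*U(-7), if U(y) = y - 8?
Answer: 1320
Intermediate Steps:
U(y) = -8 + y
s(O) = -2 (s(O) = -2*(O + O)/(O + O) = -2*2*O/(2*O) = -2*2*O*1/(2*O) = -2*1 = -2)
(s(-43) + q(-86))*U(-7) = (-2 - 86)*(-8 - 7) = -88*(-15) = 1320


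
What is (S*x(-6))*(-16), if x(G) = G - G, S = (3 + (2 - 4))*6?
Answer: 0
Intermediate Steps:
S = 6 (S = (3 - 2)*6 = 1*6 = 6)
x(G) = 0
(S*x(-6))*(-16) = (6*0)*(-16) = 0*(-16) = 0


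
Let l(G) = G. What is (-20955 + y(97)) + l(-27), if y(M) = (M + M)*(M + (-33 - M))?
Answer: -27384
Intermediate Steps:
y(M) = -66*M (y(M) = (2*M)*(-33) = -66*M)
(-20955 + y(97)) + l(-27) = (-20955 - 66*97) - 27 = (-20955 - 6402) - 27 = -27357 - 27 = -27384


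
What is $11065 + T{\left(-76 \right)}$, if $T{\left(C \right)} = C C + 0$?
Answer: $16841$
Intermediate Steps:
$T{\left(C \right)} = C^{2}$ ($T{\left(C \right)} = C^{2} + 0 = C^{2}$)
$11065 + T{\left(-76 \right)} = 11065 + \left(-76\right)^{2} = 11065 + 5776 = 16841$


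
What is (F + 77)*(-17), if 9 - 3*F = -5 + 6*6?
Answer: -3553/3 ≈ -1184.3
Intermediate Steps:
F = -22/3 (F = 3 - (-5 + 6*6)/3 = 3 - (-5 + 36)/3 = 3 - ⅓*31 = 3 - 31/3 = -22/3 ≈ -7.3333)
(F + 77)*(-17) = (-22/3 + 77)*(-17) = (209/3)*(-17) = -3553/3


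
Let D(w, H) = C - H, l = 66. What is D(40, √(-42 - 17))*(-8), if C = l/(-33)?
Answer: 16 + 8*I*√59 ≈ 16.0 + 61.449*I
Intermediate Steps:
C = -2 (C = 66/(-33) = 66*(-1/33) = -2)
D(w, H) = -2 - H
D(40, √(-42 - 17))*(-8) = (-2 - √(-42 - 17))*(-8) = (-2 - √(-59))*(-8) = (-2 - I*√59)*(-8) = 16 + 8*I*√59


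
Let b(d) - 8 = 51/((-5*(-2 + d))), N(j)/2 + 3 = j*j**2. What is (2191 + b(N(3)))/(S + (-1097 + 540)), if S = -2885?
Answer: -505719/791660 ≈ -0.63881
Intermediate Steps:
N(j) = -6 + 2*j**3 (N(j) = -6 + 2*(j*j**2) = -6 + 2*j**3)
b(d) = 8 + 51/(10 - 5*d) (b(d) = 8 + 51/((-5*(-2 + d))) = 8 + 51/(10 - 5*d))
(2191 + b(N(3)))/(S + (-1097 + 540)) = (2191 + (-131 + 40*(-6 + 2*3**3))/(5*(-2 + (-6 + 2*3**3))))/(-2885 + (-1097 + 540)) = (2191 + (-131 + 40*(-6 + 2*27))/(5*(-2 + (-6 + 2*27))))/(-2885 - 557) = (2191 + (-131 + 40*(-6 + 54))/(5*(-2 + (-6 + 54))))/(-3442) = (2191 + (-131 + 40*48)/(5*(-2 + 48)))*(-1/3442) = (2191 + (1/5)*(-131 + 1920)/46)*(-1/3442) = (2191 + (1/5)*(1/46)*1789)*(-1/3442) = (2191 + 1789/230)*(-1/3442) = (505719/230)*(-1/3442) = -505719/791660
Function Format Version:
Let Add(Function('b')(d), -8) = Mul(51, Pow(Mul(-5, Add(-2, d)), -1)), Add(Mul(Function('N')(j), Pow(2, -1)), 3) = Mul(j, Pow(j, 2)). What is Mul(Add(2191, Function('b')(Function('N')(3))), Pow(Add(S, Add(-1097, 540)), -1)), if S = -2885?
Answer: Rational(-505719, 791660) ≈ -0.63881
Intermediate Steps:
Function('N')(j) = Add(-6, Mul(2, Pow(j, 3))) (Function('N')(j) = Add(-6, Mul(2, Mul(j, Pow(j, 2)))) = Add(-6, Mul(2, Pow(j, 3))))
Function('b')(d) = Add(8, Mul(51, Pow(Add(10, Mul(-5, d)), -1))) (Function('b')(d) = Add(8, Mul(51, Pow(Mul(-5, Add(-2, d)), -1))) = Add(8, Mul(51, Pow(Add(10, Mul(-5, d)), -1))))
Mul(Add(2191, Function('b')(Function('N')(3))), Pow(Add(S, Add(-1097, 540)), -1)) = Mul(Add(2191, Mul(Rational(1, 5), Pow(Add(-2, Add(-6, Mul(2, Pow(3, 3)))), -1), Add(-131, Mul(40, Add(-6, Mul(2, Pow(3, 3))))))), Pow(Add(-2885, Add(-1097, 540)), -1)) = Mul(Add(2191, Mul(Rational(1, 5), Pow(Add(-2, Add(-6, Mul(2, 27))), -1), Add(-131, Mul(40, Add(-6, Mul(2, 27)))))), Pow(Add(-2885, -557), -1)) = Mul(Add(2191, Mul(Rational(1, 5), Pow(Add(-2, Add(-6, 54)), -1), Add(-131, Mul(40, Add(-6, 54))))), Pow(-3442, -1)) = Mul(Add(2191, Mul(Rational(1, 5), Pow(Add(-2, 48), -1), Add(-131, Mul(40, 48)))), Rational(-1, 3442)) = Mul(Add(2191, Mul(Rational(1, 5), Pow(46, -1), Add(-131, 1920))), Rational(-1, 3442)) = Mul(Add(2191, Mul(Rational(1, 5), Rational(1, 46), 1789)), Rational(-1, 3442)) = Mul(Add(2191, Rational(1789, 230)), Rational(-1, 3442)) = Mul(Rational(505719, 230), Rational(-1, 3442)) = Rational(-505719, 791660)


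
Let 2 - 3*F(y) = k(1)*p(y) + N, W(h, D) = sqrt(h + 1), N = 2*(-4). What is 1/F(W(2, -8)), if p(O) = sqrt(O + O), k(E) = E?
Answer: 1/(10/3 - sqrt(2)*3**(1/4)/3) ≈ 0.36861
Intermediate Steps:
p(O) = sqrt(2)*sqrt(O) (p(O) = sqrt(2*O) = sqrt(2)*sqrt(O))
N = -8
W(h, D) = sqrt(1 + h)
F(y) = 10/3 - sqrt(2)*sqrt(y)/3 (F(y) = 2/3 - (1*(sqrt(2)*sqrt(y)) - 8)/3 = 2/3 - (sqrt(2)*sqrt(y) - 8)/3 = 2/3 - (-8 + sqrt(2)*sqrt(y))/3 = 2/3 + (8/3 - sqrt(2)*sqrt(y)/3) = 10/3 - sqrt(2)*sqrt(y)/3)
1/F(W(2, -8)) = 1/(10/3 - sqrt(2)*sqrt(sqrt(1 + 2))/3) = 1/(10/3 - sqrt(2)*sqrt(sqrt(3))/3) = 1/(10/3 - sqrt(2)*3**(1/4)/3)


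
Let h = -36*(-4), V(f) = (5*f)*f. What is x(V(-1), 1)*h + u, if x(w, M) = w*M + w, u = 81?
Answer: 1521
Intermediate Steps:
V(f) = 5*f²
x(w, M) = w + M*w (x(w, M) = M*w + w = w + M*w)
h = 144 (h = -9*(-16) = 144)
x(V(-1), 1)*h + u = ((5*(-1)²)*(1 + 1))*144 + 81 = ((5*1)*2)*144 + 81 = (5*2)*144 + 81 = 10*144 + 81 = 1440 + 81 = 1521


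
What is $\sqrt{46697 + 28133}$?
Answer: $\sqrt{74830} \approx 273.55$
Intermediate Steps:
$\sqrt{46697 + 28133} = \sqrt{74830}$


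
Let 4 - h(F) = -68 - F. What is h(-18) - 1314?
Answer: -1260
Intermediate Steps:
h(F) = 72 + F (h(F) = 4 - (-68 - F) = 4 + (68 + F) = 72 + F)
h(-18) - 1314 = (72 - 18) - 1314 = 54 - 1314 = -1260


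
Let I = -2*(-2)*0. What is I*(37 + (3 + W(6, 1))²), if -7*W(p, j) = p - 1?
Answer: 0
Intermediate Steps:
I = 0 (I = 4*0 = 0)
W(p, j) = ⅐ - p/7 (W(p, j) = -(p - 1)/7 = -(-1 + p)/7 = ⅐ - p/7)
I*(37 + (3 + W(6, 1))²) = 0*(37 + (3 + (⅐ - ⅐*6))²) = 0*(37 + (3 + (⅐ - 6/7))²) = 0*(37 + (3 - 5/7)²) = 0*(37 + (16/7)²) = 0*(37 + 256/49) = 0*(2069/49) = 0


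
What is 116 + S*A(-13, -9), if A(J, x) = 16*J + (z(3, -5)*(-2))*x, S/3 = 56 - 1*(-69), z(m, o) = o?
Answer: -111634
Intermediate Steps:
S = 375 (S = 3*(56 - 1*(-69)) = 3*(56 + 69) = 3*125 = 375)
A(J, x) = 10*x + 16*J (A(J, x) = 16*J + (-5*(-2))*x = 16*J + 10*x = 10*x + 16*J)
116 + S*A(-13, -9) = 116 + 375*(10*(-9) + 16*(-13)) = 116 + 375*(-90 - 208) = 116 + 375*(-298) = 116 - 111750 = -111634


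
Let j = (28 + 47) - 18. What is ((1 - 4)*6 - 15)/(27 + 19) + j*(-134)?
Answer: -351381/46 ≈ -7638.7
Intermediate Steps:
j = 57 (j = 75 - 18 = 57)
((1 - 4)*6 - 15)/(27 + 19) + j*(-134) = ((1 - 4)*6 - 15)/(27 + 19) + 57*(-134) = (-3*6 - 15)/46 - 7638 = (-18 - 15)*(1/46) - 7638 = -33*1/46 - 7638 = -33/46 - 7638 = -351381/46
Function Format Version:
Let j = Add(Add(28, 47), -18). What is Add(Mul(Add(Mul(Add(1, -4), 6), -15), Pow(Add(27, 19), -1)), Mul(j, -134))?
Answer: Rational(-351381, 46) ≈ -7638.7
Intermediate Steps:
j = 57 (j = Add(75, -18) = 57)
Add(Mul(Add(Mul(Add(1, -4), 6), -15), Pow(Add(27, 19), -1)), Mul(j, -134)) = Add(Mul(Add(Mul(Add(1, -4), 6), -15), Pow(Add(27, 19), -1)), Mul(57, -134)) = Add(Mul(Add(Mul(-3, 6), -15), Pow(46, -1)), -7638) = Add(Mul(Add(-18, -15), Rational(1, 46)), -7638) = Add(Mul(-33, Rational(1, 46)), -7638) = Add(Rational(-33, 46), -7638) = Rational(-351381, 46)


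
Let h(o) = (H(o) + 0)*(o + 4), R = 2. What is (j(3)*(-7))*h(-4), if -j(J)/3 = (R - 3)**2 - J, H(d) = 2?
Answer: 0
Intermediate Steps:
h(o) = 8 + 2*o (h(o) = (2 + 0)*(o + 4) = 2*(4 + o) = 8 + 2*o)
j(J) = -3 + 3*J (j(J) = -3*((2 - 3)**2 - J) = -3*((-1)**2 - J) = -3*(1 - J) = -3 + 3*J)
(j(3)*(-7))*h(-4) = ((-3 + 3*3)*(-7))*(8 + 2*(-4)) = ((-3 + 9)*(-7))*(8 - 8) = (6*(-7))*0 = -42*0 = 0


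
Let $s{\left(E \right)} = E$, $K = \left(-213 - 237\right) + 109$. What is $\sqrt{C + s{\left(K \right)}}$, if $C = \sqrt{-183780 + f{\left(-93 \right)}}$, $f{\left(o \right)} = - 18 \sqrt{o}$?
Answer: $\sqrt{-341 + 3 \sqrt{2} \sqrt{-10210 - i \sqrt{93}}} \approx 10.17 - 21.077 i$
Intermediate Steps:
$C = \sqrt{-183780 - 18 i \sqrt{93}}$ ($C = \sqrt{-183780 - 18 \sqrt{-93}} = \sqrt{-183780 - 18 i \sqrt{93}} \approx 0.202 - 428.7 i$)
$K = -341$ ($K = -450 + 109 = -341$)
$\sqrt{C + s{\left(K \right)}} = \sqrt{3 \sqrt{-20420 - 2 i \sqrt{93}} - 341} = \sqrt{-341 + 3 \sqrt{-20420 - 2 i \sqrt{93}}}$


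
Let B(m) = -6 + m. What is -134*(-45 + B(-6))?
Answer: 7638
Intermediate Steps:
-134*(-45 + B(-6)) = -134*(-45 + (-6 - 6)) = -134*(-45 - 12) = -134*(-57) = 7638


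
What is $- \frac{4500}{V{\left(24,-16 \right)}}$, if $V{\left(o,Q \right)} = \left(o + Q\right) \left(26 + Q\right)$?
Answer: $- \frac{225}{4} \approx -56.25$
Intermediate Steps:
$V{\left(o,Q \right)} = \left(26 + Q\right) \left(Q + o\right)$ ($V{\left(o,Q \right)} = \left(Q + o\right) \left(26 + Q\right) = \left(26 + Q\right) \left(Q + o\right)$)
$- \frac{4500}{V{\left(24,-16 \right)}} = - \frac{4500}{\left(-16\right)^{2} + 26 \left(-16\right) + 26 \cdot 24 - 384} = - \frac{4500}{256 - 416 + 624 - 384} = - \frac{4500}{80} = \left(-4500\right) \frac{1}{80} = - \frac{225}{4}$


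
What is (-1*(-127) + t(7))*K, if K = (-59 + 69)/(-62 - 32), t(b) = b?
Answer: -670/47 ≈ -14.255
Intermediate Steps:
K = -5/47 (K = 10/(-94) = 10*(-1/94) = -5/47 ≈ -0.10638)
(-1*(-127) + t(7))*K = (-1*(-127) + 7)*(-5/47) = (127 + 7)*(-5/47) = 134*(-5/47) = -670/47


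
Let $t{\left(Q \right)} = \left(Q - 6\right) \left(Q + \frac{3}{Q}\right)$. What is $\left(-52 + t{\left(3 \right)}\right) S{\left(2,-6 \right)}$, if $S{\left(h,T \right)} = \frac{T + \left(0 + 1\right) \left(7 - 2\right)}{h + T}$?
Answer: $-16$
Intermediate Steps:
$S{\left(h,T \right)} = \frac{5 + T}{T + h}$ ($S{\left(h,T \right)} = \frac{T + 1 \cdot 5}{T + h} = \frac{T + 5}{T + h} = \frac{5 + T}{T + h}$)
$t{\left(Q \right)} = \left(-6 + Q\right) \left(Q + \frac{3}{Q}\right)$
$\left(-52 + t{\left(3 \right)}\right) S{\left(2,-6 \right)} = \left(-52 + \left(3 + 3^{2} - \frac{18}{3} - 18\right)\right) \frac{5 - 6}{-6 + 2} = \left(-52 + \left(3 + 9 - 6 - 18\right)\right) \frac{1}{-4} \left(-1\right) = \left(-52 + \left(3 + 9 - 6 - 18\right)\right) \left(\left(- \frac{1}{4}\right) \left(-1\right)\right) = \left(-52 - 12\right) \frac{1}{4} = \left(-64\right) \frac{1}{4} = -16$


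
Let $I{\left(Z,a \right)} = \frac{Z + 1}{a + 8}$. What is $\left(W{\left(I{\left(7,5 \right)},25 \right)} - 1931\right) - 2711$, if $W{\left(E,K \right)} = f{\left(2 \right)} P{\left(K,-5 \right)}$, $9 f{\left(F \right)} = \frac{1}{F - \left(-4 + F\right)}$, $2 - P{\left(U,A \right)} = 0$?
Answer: $- \frac{83555}{18} \approx -4641.9$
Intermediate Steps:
$P{\left(U,A \right)} = 2$ ($P{\left(U,A \right)} = 2 - 0 = 2 + 0 = 2$)
$f{\left(F \right)} = \frac{1}{36}$ ($f{\left(F \right)} = \frac{1}{9 \left(F - \left(-4 + F\right)\right)} = \frac{1}{9 \cdot 4} = \frac{1}{9} \cdot \frac{1}{4} = \frac{1}{36}$)
$I{\left(Z,a \right)} = \frac{1 + Z}{8 + a}$
$W{\left(E,K \right)} = \frac{1}{18}$ ($W{\left(E,K \right)} = \frac{1}{36} \cdot 2 = \frac{1}{18}$)
$\left(W{\left(I{\left(7,5 \right)},25 \right)} - 1931\right) - 2711 = \left(\frac{1}{18} - 1931\right) - 2711 = - \frac{34757}{18} - 2711 = - \frac{83555}{18}$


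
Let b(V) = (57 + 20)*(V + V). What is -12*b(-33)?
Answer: 60984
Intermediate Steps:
b(V) = 154*V (b(V) = 77*(2*V) = 154*V)
-12*b(-33) = -1848*(-33) = -12*(-5082) = 60984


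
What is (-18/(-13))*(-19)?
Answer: -342/13 ≈ -26.308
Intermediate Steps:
(-18/(-13))*(-19) = -1/13*(-18)*(-19) = (18/13)*(-19) = -342/13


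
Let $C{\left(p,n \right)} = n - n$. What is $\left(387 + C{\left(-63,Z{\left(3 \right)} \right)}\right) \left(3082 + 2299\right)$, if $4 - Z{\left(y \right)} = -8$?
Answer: $2082447$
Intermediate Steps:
$Z{\left(y \right)} = 12$ ($Z{\left(y \right)} = 4 - -8 = 4 + 8 = 12$)
$C{\left(p,n \right)} = 0$
$\left(387 + C{\left(-63,Z{\left(3 \right)} \right)}\right) \left(3082 + 2299\right) = \left(387 + 0\right) \left(3082 + 2299\right) = 387 \cdot 5381 = 2082447$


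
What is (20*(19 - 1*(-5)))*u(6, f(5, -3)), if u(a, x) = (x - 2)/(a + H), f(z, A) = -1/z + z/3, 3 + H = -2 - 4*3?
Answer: 256/11 ≈ 23.273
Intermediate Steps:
H = -17 (H = -3 + (-2 - 4*3) = -3 + (-2 - 12) = -3 - 14 = -17)
f(z, A) = -1/z + z/3 (f(z, A) = -1/z + z*(⅓) = -1/z + z/3)
u(a, x) = (-2 + x)/(-17 + a) (u(a, x) = (x - 2)/(a - 17) = (-2 + x)/(-17 + a))
(20*(19 - 1*(-5)))*u(6, f(5, -3)) = (20*(19 - 1*(-5)))*((-2 + (-1/5 + (⅓)*5))/(-17 + 6)) = (20*(19 + 5))*((-2 + (-1*⅕ + 5/3))/(-11)) = (20*24)*(-(-2 + (-⅕ + 5/3))/11) = 480*(-(-2 + 22/15)/11) = 480*(-1/11*(-8/15)) = 480*(8/165) = 256/11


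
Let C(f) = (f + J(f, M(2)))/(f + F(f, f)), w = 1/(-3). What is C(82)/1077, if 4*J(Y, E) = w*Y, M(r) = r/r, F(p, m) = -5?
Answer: 41/45234 ≈ 0.00090640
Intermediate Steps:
w = -1/3 (w = 1*(-1/3) = -1/3 ≈ -0.33333)
M(r) = 1
J(Y, E) = -Y/12 (J(Y, E) = (-Y/3)/4 = -Y/12)
C(f) = 11*f/(12*(-5 + f)) (C(f) = (f - f/12)/(f - 5) = (11*f/12)/(-5 + f) = 11*f/(12*(-5 + f)))
C(82)/1077 = ((11/12)*82/(-5 + 82))/1077 = ((11/12)*82/77)*(1/1077) = ((11/12)*82*(1/77))*(1/1077) = (41/42)*(1/1077) = 41/45234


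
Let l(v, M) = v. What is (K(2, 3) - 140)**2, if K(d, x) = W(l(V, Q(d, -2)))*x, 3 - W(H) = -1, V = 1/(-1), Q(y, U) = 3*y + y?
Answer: 16384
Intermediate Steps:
Q(y, U) = 4*y
V = -1
W(H) = 4 (W(H) = 3 - 1*(-1) = 3 + 1 = 4)
K(d, x) = 4*x
(K(2, 3) - 140)**2 = (4*3 - 140)**2 = (12 - 140)**2 = (-128)**2 = 16384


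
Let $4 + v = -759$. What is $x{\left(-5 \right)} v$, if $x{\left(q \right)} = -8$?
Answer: $6104$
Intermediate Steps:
$v = -763$ ($v = -4 - 759 = -763$)
$x{\left(-5 \right)} v = \left(-8\right) \left(-763\right) = 6104$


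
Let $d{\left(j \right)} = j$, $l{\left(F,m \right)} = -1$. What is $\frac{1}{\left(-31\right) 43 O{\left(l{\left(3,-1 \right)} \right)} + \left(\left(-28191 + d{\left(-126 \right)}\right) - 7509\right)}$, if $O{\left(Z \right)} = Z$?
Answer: $- \frac{1}{34493} \approx -2.8991 \cdot 10^{-5}$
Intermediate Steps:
$\frac{1}{\left(-31\right) 43 O{\left(l{\left(3,-1 \right)} \right)} + \left(\left(-28191 + d{\left(-126 \right)}\right) - 7509\right)} = \frac{1}{\left(-31\right) 43 \left(-1\right) - 35826} = \frac{1}{\left(-1333\right) \left(-1\right) - 35826} = \frac{1}{1333 - 35826} = \frac{1}{-34493} = - \frac{1}{34493}$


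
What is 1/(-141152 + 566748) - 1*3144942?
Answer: -1338474735431/425596 ≈ -3.1449e+6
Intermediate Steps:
1/(-141152 + 566748) - 1*3144942 = 1/425596 - 3144942 = -1338474735431/425596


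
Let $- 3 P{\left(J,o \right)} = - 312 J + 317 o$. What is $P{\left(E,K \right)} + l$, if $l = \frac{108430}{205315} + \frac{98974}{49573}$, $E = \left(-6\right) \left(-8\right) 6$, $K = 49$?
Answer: $\frac{151308512954297}{6106848297} \approx 24777.0$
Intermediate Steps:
$E = 288$ ($E = 48 \cdot 6 = 288$)
$l = \frac{5139209440}{2035616099}$ ($l = 108430 \cdot \frac{1}{205315} + 98974 \cdot \frac{1}{49573} = \frac{21686}{41063} + \frac{98974}{49573} = \frac{5139209440}{2035616099} \approx 2.5246$)
$P{\left(J,o \right)} = 104 J - \frac{317 o}{3}$ ($P{\left(J,o \right)} = - \frac{- 312 J + 317 o}{3} = 104 J - \frac{317 o}{3}$)
$P{\left(E,K \right)} + l = \left(104 \cdot 288 - \frac{15533}{3}\right) + \frac{5139209440}{2035616099} = \left(29952 - \frac{15533}{3}\right) + \frac{5139209440}{2035616099} = \frac{74323}{3} + \frac{5139209440}{2035616099} = \frac{151308512954297}{6106848297}$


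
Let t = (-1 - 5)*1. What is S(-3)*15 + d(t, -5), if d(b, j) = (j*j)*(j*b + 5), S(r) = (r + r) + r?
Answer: 740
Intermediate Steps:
t = -6 (t = -6*1 = -6)
S(r) = 3*r (S(r) = 2*r + r = 3*r)
d(b, j) = j**2*(5 + b*j) (d(b, j) = j**2*(b*j + 5) = j**2*(5 + b*j))
S(-3)*15 + d(t, -5) = (3*(-3))*15 + (-5)**2*(5 - 6*(-5)) = -9*15 + 25*(5 + 30) = -135 + 25*35 = -135 + 875 = 740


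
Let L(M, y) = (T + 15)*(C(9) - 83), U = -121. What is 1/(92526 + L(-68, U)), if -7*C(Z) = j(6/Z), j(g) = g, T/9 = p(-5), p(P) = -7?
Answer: 7/675602 ≈ 1.0361e-5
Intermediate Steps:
T = -63 (T = 9*(-7) = -63)
C(Z) = -6/(7*Z)
L(M, y) = 27920/7 (L(M, y) = (-63 + 15)*(-6/7/9 - 83) = -48*(-6/7*⅑ - 83) = -48*(-2/21 - 83) = -48*(-1745/21) = 27920/7)
1/(92526 + L(-68, U)) = 1/(92526 + 27920/7) = 1/(675602/7) = 7/675602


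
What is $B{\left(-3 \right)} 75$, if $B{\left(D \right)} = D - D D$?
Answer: $-900$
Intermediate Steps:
$B{\left(D \right)} = D - D^{2}$
$B{\left(-3 \right)} 75 = - 3 \left(1 - -3\right) 75 = - 3 \left(1 + 3\right) 75 = \left(-3\right) 4 \cdot 75 = \left(-12\right) 75 = -900$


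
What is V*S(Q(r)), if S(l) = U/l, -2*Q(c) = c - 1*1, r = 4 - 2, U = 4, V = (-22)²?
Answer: -3872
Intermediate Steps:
V = 484
r = 2
Q(c) = ½ - c/2 (Q(c) = -(c - 1*1)/2 = -(c - 1)/2 = -(-1 + c)/2 = ½ - c/2)
S(l) = 4/l
V*S(Q(r)) = 484*(4/(½ - ½*2)) = 484*(4/(½ - 1)) = 484*(4/(-½)) = 484*(4*(-2)) = 484*(-8) = -3872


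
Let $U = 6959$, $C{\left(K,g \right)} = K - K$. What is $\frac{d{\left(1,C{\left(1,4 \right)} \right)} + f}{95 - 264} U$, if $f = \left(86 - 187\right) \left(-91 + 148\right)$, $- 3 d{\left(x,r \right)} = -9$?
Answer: $\frac{40042086}{169} \approx 2.3694 \cdot 10^{5}$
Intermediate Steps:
$C{\left(K,g \right)} = 0$
$d{\left(x,r \right)} = 3$ ($d{\left(x,r \right)} = \left(- \frac{1}{3}\right) \left(-9\right) = 3$)
$f = -5757$ ($f = \left(-101\right) 57 = -5757$)
$\frac{d{\left(1,C{\left(1,4 \right)} \right)} + f}{95 - 264} U = \frac{3 - 5757}{95 - 264} \cdot 6959 = - \frac{5754}{-169} \cdot 6959 = \left(-5754\right) \left(- \frac{1}{169}\right) 6959 = \frac{5754}{169} \cdot 6959 = \frac{40042086}{169}$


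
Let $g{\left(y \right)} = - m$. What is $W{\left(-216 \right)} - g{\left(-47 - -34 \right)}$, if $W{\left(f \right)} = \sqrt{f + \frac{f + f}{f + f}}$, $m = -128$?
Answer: $-128 + i \sqrt{215} \approx -128.0 + 14.663 i$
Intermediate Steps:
$g{\left(y \right)} = 128$ ($g{\left(y \right)} = \left(-1\right) \left(-128\right) = 128$)
$W{\left(f \right)} = \sqrt{1 + f}$ ($W{\left(f \right)} = \sqrt{f + \frac{2 f}{2 f}} = \sqrt{f + 2 f \frac{1}{2 f}} = \sqrt{f + 1} = \sqrt{1 + f}$)
$W{\left(-216 \right)} - g{\left(-47 - -34 \right)} = \sqrt{1 - 216} - 128 = \sqrt{-215} - 128 = i \sqrt{215} - 128 = -128 + i \sqrt{215}$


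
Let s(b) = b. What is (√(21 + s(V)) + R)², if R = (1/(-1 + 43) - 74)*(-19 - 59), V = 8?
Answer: 1631434302/49 + 80782*√29/7 ≈ 3.3357e+7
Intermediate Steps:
R = 40391/7 (R = (1/42 - 74)*(-78) = -3107/42*(-78) = 40391/7 ≈ 5770.1)
(√(21 + s(V)) + R)² = (√(21 + 8) + 40391/7)² = (√29 + 40391/7)² = (40391/7 + √29)²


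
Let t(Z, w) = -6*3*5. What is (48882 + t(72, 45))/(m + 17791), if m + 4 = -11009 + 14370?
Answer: 12198/5287 ≈ 2.3072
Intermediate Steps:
t(Z, w) = -90 (t(Z, w) = -18*5 = -90)
m = 3357 (m = -4 + (-11009 + 14370) = -4 + 3361 = 3357)
(48882 + t(72, 45))/(m + 17791) = (48882 - 90)/(3357 + 17791) = 48792/21148 = 48792*(1/21148) = 12198/5287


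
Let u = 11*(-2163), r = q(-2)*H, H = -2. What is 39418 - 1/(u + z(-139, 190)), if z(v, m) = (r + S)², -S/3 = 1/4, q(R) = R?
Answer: 14999297958/380519 ≈ 39418.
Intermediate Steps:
S = -¾ (S = -3/4 = -3*¼ = -¾ ≈ -0.75000)
r = 4 (r = -2*(-2) = 4)
u = -23793
z(v, m) = 169/16 (z(v, m) = (4 - ¾)² = (13/4)² = 169/16)
39418 - 1/(u + z(-139, 190)) = 39418 - 1/(-23793 + 169/16) = 39418 - 1/(-380519/16) = 39418 - 1*(-16/380519) = 39418 + 16/380519 = 14999297958/380519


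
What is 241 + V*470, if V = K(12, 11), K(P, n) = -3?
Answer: -1169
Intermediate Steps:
V = -3
241 + V*470 = 241 - 3*470 = 241 - 1410 = -1169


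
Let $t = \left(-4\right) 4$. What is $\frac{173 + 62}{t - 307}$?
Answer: $- \frac{235}{323} \approx -0.72755$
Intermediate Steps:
$t = -16$
$\frac{173 + 62}{t - 307} = \frac{173 + 62}{-16 - 307} = \frac{235}{-323} = 235 \left(- \frac{1}{323}\right) = - \frac{235}{323}$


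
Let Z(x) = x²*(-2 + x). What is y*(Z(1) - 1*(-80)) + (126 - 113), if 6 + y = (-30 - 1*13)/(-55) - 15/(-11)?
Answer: -16033/55 ≈ -291.51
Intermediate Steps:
y = -212/55 (y = -6 + ((-30 - 1*13)/(-55) - 15/(-11)) = -6 + ((-30 - 13)*(-1/55) - 15*(-1/11)) = -6 + (-43*(-1/55) + 15/11) = -6 + (43/55 + 15/11) = -6 + 118/55 = -212/55 ≈ -3.8545)
y*(Z(1) - 1*(-80)) + (126 - 113) = -212*(1²*(-2 + 1) - 1*(-80))/55 + (126 - 113) = -212*(1*(-1) + 80)/55 + 13 = -212*(-1 + 80)/55 + 13 = -212/55*79 + 13 = -16748/55 + 13 = -16033/55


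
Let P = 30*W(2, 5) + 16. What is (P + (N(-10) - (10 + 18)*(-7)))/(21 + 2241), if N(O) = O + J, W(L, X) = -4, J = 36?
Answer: 59/1131 ≈ 0.052166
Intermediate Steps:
P = -104 (P = 30*(-4) + 16 = -120 + 16 = -104)
N(O) = 36 + O (N(O) = O + 36 = 36 + O)
(P + (N(-10) - (10 + 18)*(-7)))/(21 + 2241) = (-104 + ((36 - 10) - (10 + 18)*(-7)))/(21 + 2241) = (-104 + (26 - 28*(-7)))/2262 = (-104 + (26 - 1*(-196)))*(1/2262) = (-104 + (26 + 196))*(1/2262) = (-104 + 222)*(1/2262) = 118*(1/2262) = 59/1131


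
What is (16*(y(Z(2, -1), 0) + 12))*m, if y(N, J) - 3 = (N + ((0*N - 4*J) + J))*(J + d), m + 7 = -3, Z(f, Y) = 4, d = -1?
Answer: -1760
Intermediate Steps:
m = -10 (m = -7 - 3 = -10)
y(N, J) = 3 + (-1 + J)*(N - 3*J) (y(N, J) = 3 + (N + ((0*N - 4*J) + J))*(J - 1) = 3 + (N + ((0 - 4*J) + J))*(-1 + J) = 3 + (N + (-4*J + J))*(-1 + J) = 3 + (N - 3*J)*(-1 + J) = 3 + (-1 + J)*(N - 3*J))
(16*(y(Z(2, -1), 0) + 12))*m = (16*((3 - 1*4 - 3*0² + 3*0 + 0*4) + 12))*(-10) = (16*((3 - 4 - 3*0 + 0 + 0) + 12))*(-10) = (16*((3 - 4 + 0 + 0 + 0) + 12))*(-10) = (16*(-1 + 12))*(-10) = (16*11)*(-10) = 176*(-10) = -1760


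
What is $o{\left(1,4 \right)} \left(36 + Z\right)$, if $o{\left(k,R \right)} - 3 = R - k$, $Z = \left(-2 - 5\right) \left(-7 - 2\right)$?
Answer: $594$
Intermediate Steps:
$Z = 63$ ($Z = \left(-7\right) \left(-9\right) = 63$)
$o{\left(k,R \right)} = 3 + R - k$ ($o{\left(k,R \right)} = 3 + \left(R - k\right) = 3 + R - k$)
$o{\left(1,4 \right)} \left(36 + Z\right) = \left(3 + 4 - 1\right) \left(36 + 63\right) = \left(3 + 4 - 1\right) 99 = 6 \cdot 99 = 594$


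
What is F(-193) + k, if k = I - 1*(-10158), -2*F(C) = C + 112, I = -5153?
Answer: 10091/2 ≈ 5045.5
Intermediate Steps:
F(C) = -56 - C/2 (F(C) = -(C + 112)/2 = -(112 + C)/2 = -56 - C/2)
k = 5005 (k = -5153 - 1*(-10158) = -5153 + 10158 = 5005)
F(-193) + k = (-56 - 1/2*(-193)) + 5005 = (-56 + 193/2) + 5005 = 81/2 + 5005 = 10091/2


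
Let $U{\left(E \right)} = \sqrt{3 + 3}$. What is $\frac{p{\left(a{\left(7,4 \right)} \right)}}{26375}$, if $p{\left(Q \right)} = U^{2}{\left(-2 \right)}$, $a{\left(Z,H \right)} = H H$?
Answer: $\frac{6}{26375} \approx 0.00022749$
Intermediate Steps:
$a{\left(Z,H \right)} = H^{2}$
$U{\left(E \right)} = \sqrt{6}$
$p{\left(Q \right)} = 6$ ($p{\left(Q \right)} = \left(\sqrt{6}\right)^{2} = 6$)
$\frac{p{\left(a{\left(7,4 \right)} \right)}}{26375} = \frac{6}{26375}$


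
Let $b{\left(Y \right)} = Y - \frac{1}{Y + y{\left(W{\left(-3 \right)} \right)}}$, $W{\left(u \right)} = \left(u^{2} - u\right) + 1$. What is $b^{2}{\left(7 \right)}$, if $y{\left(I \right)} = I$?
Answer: $\frac{19321}{400} \approx 48.302$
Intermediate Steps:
$W{\left(u \right)} = 1 + u^{2} - u$
$b{\left(Y \right)} = Y - \frac{1}{13 + Y}$ ($b{\left(Y \right)} = Y - \frac{1}{Y + \left(1 + \left(-3\right)^{2} - -3\right)} = Y - \frac{1}{Y + \left(1 + 9 + 3\right)} = Y - \frac{1}{Y + 13} = Y - \frac{1}{13 + Y}$)
$b^{2}{\left(7 \right)} = \left(\frac{-1 + 7^{2} + 13 \cdot 7}{13 + 7}\right)^{2} = \left(\frac{-1 + 49 + 91}{20}\right)^{2} = \left(\frac{1}{20} \cdot 139\right)^{2} = \left(\frac{139}{20}\right)^{2} = \frac{19321}{400}$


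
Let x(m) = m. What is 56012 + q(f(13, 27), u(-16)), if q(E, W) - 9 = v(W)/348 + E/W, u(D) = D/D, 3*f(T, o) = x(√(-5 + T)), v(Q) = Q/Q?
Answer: 19495309/348 + 2*√2/3 ≈ 56022.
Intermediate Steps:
v(Q) = 1
f(T, o) = √(-5 + T)/3
u(D) = 1
q(E, W) = 3133/348 + E/W (q(E, W) = 9 + (1/348 + E/W) = 3133/348 + E/W)
56012 + q(f(13, 27), u(-16)) = 56012 + (3133/348 + (√(-5 + 13)/3)/1) = 56012 + (3133/348 + (√8/3)*1) = 56012 + (3133/348 + ((2*√2)/3)*1) = 56012 + (3133/348 + (2*√2/3)*1) = 56012 + (3133/348 + 2*√2/3) = 19495309/348 + 2*√2/3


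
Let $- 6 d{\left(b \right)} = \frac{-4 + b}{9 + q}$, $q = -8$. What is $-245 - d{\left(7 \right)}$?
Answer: $- \frac{489}{2} \approx -244.5$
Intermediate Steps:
$d{\left(b \right)} = \frac{2}{3} - \frac{b}{6}$ ($d{\left(b \right)} = - \frac{\left(-4 + b\right) \frac{1}{9 - 8}}{6} = - \frac{\left(-4 + b\right) 1^{-1}}{6} = - \frac{\left(-4 + b\right) 1}{6} = - \frac{-4 + b}{6} = \frac{2}{3} - \frac{b}{6}$)
$-245 - d{\left(7 \right)} = -245 - \left(\frac{2}{3} - \frac{7}{6}\right) = -245 - - \frac{1}{2} = -245 + \frac{1}{2} = - \frac{489}{2}$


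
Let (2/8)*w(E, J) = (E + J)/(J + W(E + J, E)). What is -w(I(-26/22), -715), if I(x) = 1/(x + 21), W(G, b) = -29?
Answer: -51953/13516 ≈ -3.8438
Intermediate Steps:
I(x) = 1/(21 + x)
w(E, J) = 4*(E + J)/(-29 + J) (w(E, J) = 4*((E + J)/(J - 29)) = 4*((E + J)/(-29 + J)) = 4*(E + J)/(-29 + J))
-w(I(-26/22), -715) = -4*(1/(21 - 26/22) - 715)/(-29 - 715) = -4*(1/(21 - 26*1/22) - 715)/(-744) = -4*(-1)*(1/(21 - 13/11) - 715)/744 = -4*(-1)*(1/(218/11) - 715)/744 = -4*(-1)*(11/218 - 715)/744 = -4*(-1)*(-155859)/(744*218) = -1*51953/13516 = -51953/13516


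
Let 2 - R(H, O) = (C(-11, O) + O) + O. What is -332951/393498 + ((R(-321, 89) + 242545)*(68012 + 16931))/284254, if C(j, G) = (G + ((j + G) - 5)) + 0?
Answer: 2023912565090386/27963345123 ≈ 72377.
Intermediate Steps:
C(j, G) = -5 + j + 2*G (C(j, G) = (G + ((G + j) - 5)) + 0 = (G + (-5 + G + j)) + 0 = (-5 + j + 2*G) + 0 = -5 + j + 2*G)
R(H, O) = 18 - 4*O (R(H, O) = 2 - (((-5 - 11 + 2*O) + O) + O) = 2 - (((-16 + 2*O) + O) + O) = 2 - ((-16 + 3*O) + O) = 2 - (-16 + 4*O) = 2 + (16 - 4*O) = 18 - 4*O)
-332951/393498 + ((R(-321, 89) + 242545)*(68012 + 16931))/284254 = -332951/393498 + (((18 - 4*89) + 242545)*(68012 + 16931))/284254 = -332951*1/393498 + (((18 - 356) + 242545)*84943)*(1/284254) = -332951/393498 + ((-338 + 242545)*84943)*(1/284254) = -332951/393498 + (242207*84943)*(1/284254) = -332951/393498 + 20573789201*(1/284254) = -332951/393498 + 20573789201/284254 = 2023912565090386/27963345123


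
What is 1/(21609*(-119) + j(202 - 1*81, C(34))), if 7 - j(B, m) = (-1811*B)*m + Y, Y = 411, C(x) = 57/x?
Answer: -34/74953283 ≈ -4.5362e-7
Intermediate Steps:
j(B, m) = -404 + 1811*B*m (j(B, m) = 7 - ((-1811*B)*m + 411) = 7 - (-1811*B*m + 411) = 7 - (411 - 1811*B*m) = 7 + (-411 + 1811*B*m) = -404 + 1811*B*m)
1/(21609*(-119) + j(202 - 1*81, C(34))) = 1/(21609*(-119) + (-404 + 1811*(202 - 1*81)*(57/34))) = 1/(-2571471 + (-404 + 1811*(202 - 81)*(57*(1/34)))) = 1/(-2571471 + (-404 + 1811*121*(57/34))) = 1/(-2571471 + (-404 + 12490467/34)) = 1/(-2571471 + 12476731/34) = 1/(-74953283/34) = -34/74953283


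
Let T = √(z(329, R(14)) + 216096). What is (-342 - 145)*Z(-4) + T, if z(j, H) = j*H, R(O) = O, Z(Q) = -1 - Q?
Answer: -1461 + √220702 ≈ -991.21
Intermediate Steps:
z(j, H) = H*j
T = √220702 (T = √(14*329 + 216096) = √(4606 + 216096) = √220702 ≈ 469.79)
(-342 - 145)*Z(-4) + T = (-342 - 145)*(-1 - 1*(-4)) + √220702 = -487*(-1 + 4) + √220702 = -487*3 + √220702 = -1461 + √220702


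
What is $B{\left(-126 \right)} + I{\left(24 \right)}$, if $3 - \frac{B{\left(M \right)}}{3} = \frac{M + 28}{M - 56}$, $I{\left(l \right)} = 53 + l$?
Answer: $\frac{1097}{13} \approx 84.385$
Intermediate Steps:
$B{\left(M \right)} = 9 - \frac{3 \left(28 + M\right)}{-56 + M}$ ($B{\left(M \right)} = 9 - 3 \frac{M + 28}{M - 56} = 9 - 3 \frac{28 + M}{-56 + M} = 9 - \frac{3 \left(28 + M\right)}{-56 + M}$)
$B{\left(-126 \right)} + I{\left(24 \right)} = \frac{6 \left(-98 - 126\right)}{-56 - 126} + \left(53 + 24\right) = 6 \frac{1}{-182} \left(-224\right) + 77 = 6 \left(- \frac{1}{182}\right) \left(-224\right) + 77 = \frac{96}{13} + 77 = \frac{1097}{13}$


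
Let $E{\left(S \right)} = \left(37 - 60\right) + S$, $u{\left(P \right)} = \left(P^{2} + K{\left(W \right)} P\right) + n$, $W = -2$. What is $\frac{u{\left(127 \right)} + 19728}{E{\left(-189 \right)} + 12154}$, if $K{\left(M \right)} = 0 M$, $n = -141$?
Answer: $\frac{17858}{5971} \approx 2.9908$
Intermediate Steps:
$K{\left(M \right)} = 0$
$u{\left(P \right)} = -141 + P^{2}$ ($u{\left(P \right)} = \left(P^{2} + 0 P\right) - 141 = \left(P^{2} + 0\right) - 141 = P^{2} - 141 = -141 + P^{2}$)
$E{\left(S \right)} = -23 + S$
$\frac{u{\left(127 \right)} + 19728}{E{\left(-189 \right)} + 12154} = \frac{\left(-141 + 127^{2}\right) + 19728}{\left(-23 - 189\right) + 12154} = \frac{\left(-141 + 16129\right) + 19728}{-212 + 12154} = \frac{15988 + 19728}{11942} = 35716 \cdot \frac{1}{11942} = \frac{17858}{5971}$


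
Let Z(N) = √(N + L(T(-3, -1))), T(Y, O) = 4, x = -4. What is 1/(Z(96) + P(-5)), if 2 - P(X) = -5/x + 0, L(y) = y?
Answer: 4/43 ≈ 0.093023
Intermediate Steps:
P(X) = ¾ (P(X) = 2 - (-5/(-4) + 0) = 2 - (-5*(-¼) + 0) = 2 - (5/4 + 0) = 2 - 1*5/4 = 2 - 5/4 = ¾)
Z(N) = √(4 + N) (Z(N) = √(N + 4) = √(4 + N))
1/(Z(96) + P(-5)) = 1/(√(4 + 96) + ¾) = 1/(√100 + ¾) = 1/(10 + ¾) = 1/(43/4) = 4/43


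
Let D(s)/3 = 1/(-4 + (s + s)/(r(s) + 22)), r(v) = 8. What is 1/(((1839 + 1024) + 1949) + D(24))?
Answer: 4/19243 ≈ 0.00020787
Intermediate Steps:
D(s) = 3/(-4 + s/15) (D(s) = 3/(-4 + (s + s)/(8 + 22)) = 3/(-4 + (2*s)/30) = 3/(-4 + (2*s)*(1/30)) = 3/(-4 + s/15))
1/(((1839 + 1024) + 1949) + D(24)) = 1/(((1839 + 1024) + 1949) + 45/(-60 + 24)) = 1/((2863 + 1949) + 45/(-36)) = 1/(4812 + 45*(-1/36)) = 1/(4812 - 5/4) = 1/(19243/4) = 4/19243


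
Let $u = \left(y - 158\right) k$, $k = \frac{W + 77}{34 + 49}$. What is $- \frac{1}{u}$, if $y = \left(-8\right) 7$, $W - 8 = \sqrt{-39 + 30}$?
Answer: $\frac{7055}{1548076} - \frac{249 i}{1548076} \approx 0.0045573 - 0.00016084 i$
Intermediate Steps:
$W = 8 + 3 i$ ($W = 8 + \sqrt{-39 + 30} = 8 + \sqrt{-9} = 8 + 3 i \approx 8.0 + 3.0 i$)
$y = -56$
$k = \frac{85}{83} + \frac{3 i}{83}$ ($k = \frac{\left(8 + 3 i\right) + 77}{34 + 49} = \frac{85 + 3 i}{83} = \left(85 + 3 i\right) \frac{1}{83} = \frac{85}{83} + \frac{3 i}{83} \approx 1.0241 + 0.036145 i$)
$u = - \frac{18190}{83} - \frac{642 i}{83}$ ($u = \left(-56 - 158\right) \left(\frac{85}{83} + \frac{3 i}{83}\right) = - 214 \left(\frac{85}{83} + \frac{3 i}{83}\right) = - \frac{18190}{83} - \frac{642 i}{83} \approx -219.16 - 7.7349 i$)
$- \frac{1}{u} = - \frac{1}{- \frac{18190}{83} - \frac{642 i}{83}} = - \frac{6889 \left(- \frac{18190}{83} + \frac{642 i}{83}\right)}{331288264}$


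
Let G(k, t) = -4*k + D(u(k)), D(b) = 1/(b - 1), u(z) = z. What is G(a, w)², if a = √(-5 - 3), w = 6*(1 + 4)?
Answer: (-528*√2 + 961*I)/(-7*I + 4*√2) ≈ -135.2 + 2.584*I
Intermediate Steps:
w = 30 (w = 6*5 = 30)
D(b) = 1/(-1 + b)
a = 2*I*√2 (a = √(-8) = 2*I*√2 ≈ 2.8284*I)
G(k, t) = 1/(-1 + k) - 4*k (G(k, t) = -4*k + 1/(-1 + k) = 1/(-1 + k) - 4*k)
G(a, w)² = ((1 - 4*2*I*√2*(-1 + 2*I*√2))/(-1 + 2*I*√2))² = ((1 - 8*I*√2*(-1 + 2*I*√2))/(-1 + 2*I*√2))² = (1 - 8*I*√2*(-1 + 2*I*√2))²/(-1 + 2*I*√2)²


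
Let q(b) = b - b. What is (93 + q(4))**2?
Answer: 8649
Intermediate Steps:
q(b) = 0
(93 + q(4))**2 = (93 + 0)**2 = 93**2 = 8649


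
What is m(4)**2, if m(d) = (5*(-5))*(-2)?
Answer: 2500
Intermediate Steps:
m(d) = 50 (m(d) = -25*(-2) = 50)
m(4)**2 = 50**2 = 2500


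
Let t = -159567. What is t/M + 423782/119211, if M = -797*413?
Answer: 158514648539/39239611971 ≈ 4.0397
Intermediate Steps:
M = -329161
t/M + 423782/119211 = -159567/(-329161) + 423782/119211 = -159567*(-1/329161) + 423782*(1/119211) = 159567/329161 + 423782/119211 = 158514648539/39239611971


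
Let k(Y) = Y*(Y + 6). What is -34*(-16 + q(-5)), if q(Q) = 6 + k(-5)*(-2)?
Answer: 0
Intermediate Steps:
k(Y) = Y*(6 + Y)
q(Q) = 16 (q(Q) = 6 - 5*(6 - 5)*(-2) = 6 - 5*1*(-2) = 6 - 5*(-2) = 6 + 10 = 16)
-34*(-16 + q(-5)) = -34*(-16 + 16) = -34*0 = 0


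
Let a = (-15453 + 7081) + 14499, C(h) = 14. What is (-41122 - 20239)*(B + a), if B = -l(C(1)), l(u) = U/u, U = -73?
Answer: -5267903211/14 ≈ -3.7628e+8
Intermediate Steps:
l(u) = -73/u
B = 73/14 (B = -(-73)/14 = -1*(-73/14) = 73/14 ≈ 5.2143)
a = 6127 (a = -8372 + 14499 = 6127)
(-41122 - 20239)*(B + a) = (-41122 - 20239)*(73/14 + 6127) = -61361*85851/14 = -5267903211/14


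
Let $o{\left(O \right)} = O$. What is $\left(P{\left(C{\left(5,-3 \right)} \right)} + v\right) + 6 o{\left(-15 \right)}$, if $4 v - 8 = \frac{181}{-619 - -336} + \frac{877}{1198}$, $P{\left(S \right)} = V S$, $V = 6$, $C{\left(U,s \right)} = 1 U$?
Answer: $- \frac{78624535}{1356136} \approx -57.977$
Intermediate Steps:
$C{\left(U,s \right)} = U$
$P{\left(S \right)} = 6 S$
$v = \frac{2743625}{1356136}$ ($v = 2 + \frac{\frac{181}{-619 - -336} + \frac{877}{1198}}{4} = 2 + \frac{\frac{181}{-619 + 336} + 877 \cdot \frac{1}{1198}}{4} = 2 + \frac{\frac{181}{-283} + \frac{877}{1198}}{4} = 2 + \frac{181 \left(- \frac{1}{283}\right) + \frac{877}{1198}}{4} = 2 + \frac{- \frac{181}{283} + \frac{877}{1198}}{4} = 2 + \frac{1}{4} \cdot \frac{31353}{339034} = 2 + \frac{31353}{1356136} = \frac{2743625}{1356136} \approx 2.0231$)
$\left(P{\left(C{\left(5,-3 \right)} \right)} + v\right) + 6 o{\left(-15 \right)} = \left(6 \cdot 5 + \frac{2743625}{1356136}\right) + 6 \left(-15\right) = \left(30 + \frac{2743625}{1356136}\right) - 90 = \frac{43427705}{1356136} - 90 = - \frac{78624535}{1356136}$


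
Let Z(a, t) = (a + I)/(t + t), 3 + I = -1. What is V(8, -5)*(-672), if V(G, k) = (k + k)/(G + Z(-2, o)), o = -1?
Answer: 6720/11 ≈ 610.91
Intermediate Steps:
I = -4 (I = -3 - 1 = -4)
Z(a, t) = (-4 + a)/(2*t) (Z(a, t) = (a - 4)/(t + t) = (-4 + a)/((2*t)) = (-4 + a)*(1/(2*t)) = (-4 + a)/(2*t))
V(G, k) = 2*k/(3 + G) (V(G, k) = (k + k)/(G + (½)*(-4 - 2)/(-1)) = (2*k)/(G + (½)*(-1)*(-6)) = (2*k)/(G + 3) = (2*k)/(3 + G) = 2*k/(3 + G))
V(8, -5)*(-672) = (2*(-5)/(3 + 8))*(-672) = (2*(-5)/11)*(-672) = (2*(-5)*(1/11))*(-672) = -10/11*(-672) = 6720/11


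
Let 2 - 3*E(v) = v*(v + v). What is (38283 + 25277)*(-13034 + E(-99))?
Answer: -3731099120/3 ≈ -1.2437e+9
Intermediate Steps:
E(v) = ⅔ - 2*v²/3 (E(v) = ⅔ - v*(v + v)/3 = ⅔ - v*2*v/3 = ⅔ - 2*v²/3)
(38283 + 25277)*(-13034 + E(-99)) = (38283 + 25277)*(-13034 + (⅔ - ⅔*(-99)²)) = 63560*(-13034 + (⅔ - ⅔*9801)) = 63560*(-13034 + (⅔ - 6534)) = 63560*(-13034 - 19600/3) = 63560*(-58702/3) = -3731099120/3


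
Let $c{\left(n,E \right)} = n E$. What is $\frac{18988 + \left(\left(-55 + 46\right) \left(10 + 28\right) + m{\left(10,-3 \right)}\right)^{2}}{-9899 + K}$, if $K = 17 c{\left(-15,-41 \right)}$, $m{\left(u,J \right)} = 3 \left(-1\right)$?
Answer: $\frac{138013}{556} \approx 248.22$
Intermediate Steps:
$m{\left(u,J \right)} = -3$
$c{\left(n,E \right)} = E n$
$K = 10455$ ($K = 17 \left(\left(-41\right) \left(-15\right)\right) = 17 \cdot 615 = 10455$)
$\frac{18988 + \left(\left(-55 + 46\right) \left(10 + 28\right) + m{\left(10,-3 \right)}\right)^{2}}{-9899 + K} = \frac{18988 + \left(\left(-55 + 46\right) \left(10 + 28\right) - 3\right)^{2}}{-9899 + 10455} = \frac{18988 + \left(\left(-9\right) 38 - 3\right)^{2}}{556} = \left(18988 + \left(-342 - 3\right)^{2}\right) \frac{1}{556} = \left(18988 + \left(-345\right)^{2}\right) \frac{1}{556} = \left(18988 + 119025\right) \frac{1}{556} = 138013 \cdot \frac{1}{556} = \frac{138013}{556}$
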